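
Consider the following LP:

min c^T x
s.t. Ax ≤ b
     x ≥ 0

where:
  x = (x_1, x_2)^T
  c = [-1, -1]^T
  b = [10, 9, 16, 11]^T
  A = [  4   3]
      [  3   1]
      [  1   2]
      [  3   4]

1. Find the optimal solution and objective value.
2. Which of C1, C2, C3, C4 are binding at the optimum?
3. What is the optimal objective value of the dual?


1. x_1 = 1, x_2 = 2, z = -3
2. C1, C4
3. -3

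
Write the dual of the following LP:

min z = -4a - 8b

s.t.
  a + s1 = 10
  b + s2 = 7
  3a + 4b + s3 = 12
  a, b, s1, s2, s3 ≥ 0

Primal min cᵀx s.t. Ax ≤ b, x ≥ 0  →  Dual max −bᵀy s.t. Aᵀy ≥ −c, y ≥ 0.

Maximize: z = -10y1 - 7y2 - 12y3

Subject to:
  y1 + 3y3 ≥ 4
  y2 + 4y3 ≥ 8
  y1, y2, y3 ≥ 0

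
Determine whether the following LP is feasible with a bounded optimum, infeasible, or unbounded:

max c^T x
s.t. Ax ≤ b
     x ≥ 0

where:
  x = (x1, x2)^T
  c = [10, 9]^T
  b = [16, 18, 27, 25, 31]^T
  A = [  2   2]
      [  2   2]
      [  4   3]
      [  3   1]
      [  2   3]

Feasible with a bounded optimal solution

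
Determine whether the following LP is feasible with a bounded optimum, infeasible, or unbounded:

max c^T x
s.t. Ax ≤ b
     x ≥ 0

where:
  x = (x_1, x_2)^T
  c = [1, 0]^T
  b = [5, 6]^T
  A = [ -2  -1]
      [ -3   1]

Unbounded (objective can increase without bound)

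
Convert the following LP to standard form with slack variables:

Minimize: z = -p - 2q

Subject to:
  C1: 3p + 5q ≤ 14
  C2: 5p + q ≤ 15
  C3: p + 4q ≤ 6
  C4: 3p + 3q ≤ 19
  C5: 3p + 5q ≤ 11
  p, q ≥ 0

min z = -p - 2q

s.t.
  3p + 5q + s1 = 14
  5p + q + s2 = 15
  p + 4q + s3 = 6
  3p + 3q + s4 = 19
  3p + 5q + s5 = 11
  p, q, s1, s2, s3, s4, s5 ≥ 0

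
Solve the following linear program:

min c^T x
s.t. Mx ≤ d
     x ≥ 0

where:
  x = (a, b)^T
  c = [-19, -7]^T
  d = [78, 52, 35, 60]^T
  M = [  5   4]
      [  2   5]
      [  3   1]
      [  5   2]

Evaluate the objective at each vertex of the feasible region:
  z(0, 0) = 0
  z(11.67, 0) = -221.7
  z(10, 5) = -225  ←
  z(9.333, 6.667) = -224
  z(0, 10.4) = -72.8
The minimum is at a = 10, b = 5.

a = 10, b = 5, z = -225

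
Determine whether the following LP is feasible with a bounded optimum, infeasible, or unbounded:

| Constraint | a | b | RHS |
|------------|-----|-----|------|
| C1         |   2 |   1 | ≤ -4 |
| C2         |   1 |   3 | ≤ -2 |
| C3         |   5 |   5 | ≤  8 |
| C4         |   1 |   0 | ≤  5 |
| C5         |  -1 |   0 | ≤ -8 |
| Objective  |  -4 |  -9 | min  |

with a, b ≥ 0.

Infeasible (no feasible solution exists)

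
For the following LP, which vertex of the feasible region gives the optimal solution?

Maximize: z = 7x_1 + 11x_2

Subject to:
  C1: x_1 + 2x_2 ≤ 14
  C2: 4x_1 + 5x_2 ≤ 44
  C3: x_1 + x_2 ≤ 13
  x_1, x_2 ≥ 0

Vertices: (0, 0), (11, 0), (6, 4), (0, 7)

Evaluate the objective at each vertex of the feasible region:
  z(0, 0) = 0
  z(11, 0) = 77
  z(6, 4) = 86  ←
  z(0, 7) = 77
The maximum is at x_1 = 6, x_2 = 4.

(6, 4)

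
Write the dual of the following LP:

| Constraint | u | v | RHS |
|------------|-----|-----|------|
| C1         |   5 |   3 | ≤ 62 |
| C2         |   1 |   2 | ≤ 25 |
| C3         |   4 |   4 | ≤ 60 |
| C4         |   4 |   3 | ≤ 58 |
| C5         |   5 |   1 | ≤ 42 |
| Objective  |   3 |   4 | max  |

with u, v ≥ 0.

Primal max cᵀx s.t. Ax ≤ b, x ≥ 0  →  Dual min bᵀy s.t. Aᵀy ≥ c, y ≥ 0.

Minimize: z = 62y1 + 25y2 + 60y3 + 58y4 + 42y5

Subject to:
  5y1 + y2 + 4y3 + 4y4 + 5y5 ≥ 3
  3y1 + 2y2 + 4y3 + 3y4 + y5 ≥ 4
  y1, y2, y3, y4, y5 ≥ 0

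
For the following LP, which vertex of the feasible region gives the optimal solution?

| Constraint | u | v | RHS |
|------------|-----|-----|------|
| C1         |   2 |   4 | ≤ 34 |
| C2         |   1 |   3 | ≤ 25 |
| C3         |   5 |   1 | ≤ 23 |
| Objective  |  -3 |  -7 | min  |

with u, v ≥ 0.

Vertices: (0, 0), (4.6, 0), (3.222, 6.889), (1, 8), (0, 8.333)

Evaluate the objective at each vertex of the feasible region:
  z(0, 0) = 0
  z(4.6, 0) = -13.8
  z(3.222, 6.889) = -57.89
  z(1, 8) = -59  ←
  z(0, 8.333) = -58.33
The minimum is at u = 1, v = 8.

(1, 8)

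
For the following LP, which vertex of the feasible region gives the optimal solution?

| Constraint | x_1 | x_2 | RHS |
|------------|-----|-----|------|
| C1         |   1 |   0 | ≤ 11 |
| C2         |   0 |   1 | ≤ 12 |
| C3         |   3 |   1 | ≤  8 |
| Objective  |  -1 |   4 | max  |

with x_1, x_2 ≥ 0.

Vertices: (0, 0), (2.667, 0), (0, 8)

Evaluate the objective at each vertex of the feasible region:
  z(0, 0) = 0
  z(2.667, 0) = -2.667
  z(0, 8) = 32  ←
The maximum is at x_1 = 0, x_2 = 8.

(0, 8)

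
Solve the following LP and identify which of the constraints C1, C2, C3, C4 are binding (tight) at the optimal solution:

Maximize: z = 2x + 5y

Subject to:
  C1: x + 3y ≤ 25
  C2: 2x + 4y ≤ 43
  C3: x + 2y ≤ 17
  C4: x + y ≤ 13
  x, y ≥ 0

At x = 1, y = 8, compute slack b - a·x for each constraint:
  C1: 25 − 25 = 0  (binding)
  C2: 43 − 34 = 9  (slack)
  C3: 17 − 17 = 0  (binding)
  C4: 13 − 9 = 4  (slack)

Optimal: x = 1, y = 8
Binding: C1, C3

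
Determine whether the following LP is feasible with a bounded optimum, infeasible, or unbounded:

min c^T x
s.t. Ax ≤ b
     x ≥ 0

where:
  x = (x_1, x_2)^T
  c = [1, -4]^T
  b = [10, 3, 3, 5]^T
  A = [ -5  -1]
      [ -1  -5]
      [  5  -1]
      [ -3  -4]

Unbounded (objective can decrease without bound)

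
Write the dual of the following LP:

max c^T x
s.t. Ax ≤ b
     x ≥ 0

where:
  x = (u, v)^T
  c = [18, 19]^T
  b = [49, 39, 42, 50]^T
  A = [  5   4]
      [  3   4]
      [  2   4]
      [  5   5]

Primal max cᵀx s.t. Ax ≤ b, x ≥ 0  →  Dual min bᵀy s.t. Aᵀy ≥ c, y ≥ 0.

Minimize: z = 49y1 + 39y2 + 42y3 + 50y4

Subject to:
  5y1 + 3y2 + 2y3 + 5y4 ≥ 18
  4y1 + 4y2 + 4y3 + 5y4 ≥ 19
  y1, y2, y3, y4 ≥ 0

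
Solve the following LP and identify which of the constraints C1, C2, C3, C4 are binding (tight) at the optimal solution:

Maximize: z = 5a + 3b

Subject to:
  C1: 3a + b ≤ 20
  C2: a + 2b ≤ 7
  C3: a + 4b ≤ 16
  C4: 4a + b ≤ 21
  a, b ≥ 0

At a = 5, b = 1, compute slack b - a·x for each constraint:
  C1: 20 − 16 = 4  (slack)
  C2: 7 − 7 = 0  (binding)
  C3: 16 − 9 = 7  (slack)
  C4: 21 − 21 = 0  (binding)

Optimal: a = 5, b = 1
Binding: C2, C4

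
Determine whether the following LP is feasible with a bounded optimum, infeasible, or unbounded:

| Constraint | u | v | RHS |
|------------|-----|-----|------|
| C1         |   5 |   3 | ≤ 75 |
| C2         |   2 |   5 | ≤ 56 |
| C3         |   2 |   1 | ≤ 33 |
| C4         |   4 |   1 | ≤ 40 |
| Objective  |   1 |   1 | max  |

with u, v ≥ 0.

Feasible with a bounded optimal solution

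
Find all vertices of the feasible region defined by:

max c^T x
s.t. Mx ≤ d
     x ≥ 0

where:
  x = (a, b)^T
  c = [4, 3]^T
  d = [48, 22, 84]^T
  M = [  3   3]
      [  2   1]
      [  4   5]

(0, 0), (11, 0), (6, 10), (0, 16)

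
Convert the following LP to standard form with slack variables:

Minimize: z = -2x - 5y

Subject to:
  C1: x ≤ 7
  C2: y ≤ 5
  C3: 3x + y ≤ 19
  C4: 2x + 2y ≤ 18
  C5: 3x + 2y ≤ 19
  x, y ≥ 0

min z = -2x - 5y

s.t.
  x + s1 = 7
  y + s2 = 5
  3x + y + s3 = 19
  2x + 2y + s4 = 18
  3x + 2y + s5 = 19
  x, y, s1, s2, s3, s4, s5 ≥ 0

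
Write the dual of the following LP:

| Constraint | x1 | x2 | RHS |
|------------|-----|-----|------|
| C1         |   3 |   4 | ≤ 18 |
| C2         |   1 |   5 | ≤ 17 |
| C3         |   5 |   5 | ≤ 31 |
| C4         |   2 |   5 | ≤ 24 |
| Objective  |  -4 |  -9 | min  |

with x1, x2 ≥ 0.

Primal min cᵀx s.t. Ax ≤ b, x ≥ 0  →  Dual max −bᵀy s.t. Aᵀy ≥ −c, y ≥ 0.

Maximize: z = -18y1 - 17y2 - 31y3 - 24y4

Subject to:
  3y1 + y2 + 5y3 + 2y4 ≥ 4
  4y1 + 5y2 + 5y3 + 5y4 ≥ 9
  y1, y2, y3, y4 ≥ 0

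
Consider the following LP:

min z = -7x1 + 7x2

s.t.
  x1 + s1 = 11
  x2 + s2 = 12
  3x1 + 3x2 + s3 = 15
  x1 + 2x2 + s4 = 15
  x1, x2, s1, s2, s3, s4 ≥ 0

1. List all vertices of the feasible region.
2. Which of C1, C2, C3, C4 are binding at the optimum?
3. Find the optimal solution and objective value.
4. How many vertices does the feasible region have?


1. (0, 0), (5, 0), (0, 5)
2. C3
3. x1 = 5, x2 = 0, z = -35
4. 3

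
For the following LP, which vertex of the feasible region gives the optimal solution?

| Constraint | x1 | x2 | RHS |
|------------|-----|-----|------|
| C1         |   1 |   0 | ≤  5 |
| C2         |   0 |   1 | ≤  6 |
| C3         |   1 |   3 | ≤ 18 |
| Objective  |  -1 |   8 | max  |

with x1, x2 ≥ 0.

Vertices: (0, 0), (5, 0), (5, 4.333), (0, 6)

Evaluate the objective at each vertex of the feasible region:
  z(0, 0) = 0
  z(5, 0) = -5
  z(5, 4.333) = 29.67
  z(0, 6) = 48  ←
The maximum is at x1 = 0, x2 = 6.

(0, 6)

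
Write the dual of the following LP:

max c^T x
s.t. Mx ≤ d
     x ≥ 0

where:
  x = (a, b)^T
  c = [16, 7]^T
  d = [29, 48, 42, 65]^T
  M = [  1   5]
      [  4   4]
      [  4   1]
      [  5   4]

Primal max cᵀx s.t. Ax ≤ b, x ≥ 0  →  Dual min bᵀy s.t. Aᵀy ≥ c, y ≥ 0.

Minimize: z = 29y1 + 48y2 + 42y3 + 65y4

Subject to:
  y1 + 4y2 + 4y3 + 5y4 ≥ 16
  5y1 + 4y2 + y3 + 4y4 ≥ 7
  y1, y2, y3, y4 ≥ 0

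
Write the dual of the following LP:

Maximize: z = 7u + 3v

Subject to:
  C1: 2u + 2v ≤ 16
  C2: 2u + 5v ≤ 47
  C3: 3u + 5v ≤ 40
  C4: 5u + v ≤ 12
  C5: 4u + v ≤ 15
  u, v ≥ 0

Primal max cᵀx s.t. Ax ≤ b, x ≥ 0  →  Dual min bᵀy s.t. Aᵀy ≥ c, y ≥ 0.

Minimize: z = 16y1 + 47y2 + 40y3 + 12y4 + 15y5

Subject to:
  2y1 + 2y2 + 3y3 + 5y4 + 4y5 ≥ 7
  2y1 + 5y2 + 5y3 + y4 + y5 ≥ 3
  y1, y2, y3, y4, y5 ≥ 0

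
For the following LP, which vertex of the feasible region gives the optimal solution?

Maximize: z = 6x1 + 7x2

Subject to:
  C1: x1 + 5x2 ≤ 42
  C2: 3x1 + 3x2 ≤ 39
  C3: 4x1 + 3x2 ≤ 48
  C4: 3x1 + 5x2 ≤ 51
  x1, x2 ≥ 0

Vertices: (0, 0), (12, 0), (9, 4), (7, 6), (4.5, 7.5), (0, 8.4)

Evaluate the objective at each vertex of the feasible region:
  z(0, 0) = 0
  z(12, 0) = 72
  z(9, 4) = 82
  z(7, 6) = 84  ←
  z(4.5, 7.5) = 79.5
  z(0, 8.4) = 58.8
The maximum is at x1 = 7, x2 = 6.

(7, 6)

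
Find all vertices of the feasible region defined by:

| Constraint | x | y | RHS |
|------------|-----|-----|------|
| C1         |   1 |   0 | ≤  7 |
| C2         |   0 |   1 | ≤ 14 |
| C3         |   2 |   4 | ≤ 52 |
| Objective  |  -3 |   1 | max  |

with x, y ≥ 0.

(0, 0), (7, 0), (7, 9.5), (0, 13)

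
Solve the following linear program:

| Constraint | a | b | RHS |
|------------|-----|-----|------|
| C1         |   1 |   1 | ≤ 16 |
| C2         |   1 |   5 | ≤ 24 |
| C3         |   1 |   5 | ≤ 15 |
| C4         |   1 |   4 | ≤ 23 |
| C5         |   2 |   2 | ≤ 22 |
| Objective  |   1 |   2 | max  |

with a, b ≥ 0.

Evaluate the objective at each vertex of the feasible region:
  z(0, 0) = 0
  z(11, 0) = 11
  z(10, 1) = 12  ←
  z(0, 3) = 6
The maximum is at a = 10, b = 1.

a = 10, b = 1, z = 12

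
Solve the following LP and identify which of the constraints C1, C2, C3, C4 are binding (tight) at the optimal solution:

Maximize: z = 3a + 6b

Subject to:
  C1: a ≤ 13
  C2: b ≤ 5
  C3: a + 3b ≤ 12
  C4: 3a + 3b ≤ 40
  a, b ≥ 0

At a = 12, b = 0, compute slack b - a·x for each constraint:
  C1: 13 − 12 = 1  (slack)
  C2: 5 − 0 = 5  (slack)
  C3: 12 − 12 = 0  (binding)
  C4: 40 − 36 = 4  (slack)

Optimal: a = 12, b = 0
Binding: C3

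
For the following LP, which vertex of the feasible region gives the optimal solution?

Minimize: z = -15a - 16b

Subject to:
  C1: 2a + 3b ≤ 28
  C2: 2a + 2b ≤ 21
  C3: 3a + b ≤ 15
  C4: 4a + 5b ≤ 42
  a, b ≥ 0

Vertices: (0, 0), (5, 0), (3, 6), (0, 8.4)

Evaluate the objective at each vertex of the feasible region:
  z(0, 0) = 0
  z(5, 0) = -75
  z(3, 6) = -141  ←
  z(0, 8.4) = -134.4
The minimum is at a = 3, b = 6.

(3, 6)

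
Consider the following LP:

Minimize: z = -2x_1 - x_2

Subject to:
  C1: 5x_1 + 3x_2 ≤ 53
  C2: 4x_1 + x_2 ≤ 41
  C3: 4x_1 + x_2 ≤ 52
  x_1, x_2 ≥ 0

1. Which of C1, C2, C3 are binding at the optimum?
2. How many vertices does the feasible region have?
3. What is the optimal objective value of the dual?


1. C1, C2
2. 4
3. -21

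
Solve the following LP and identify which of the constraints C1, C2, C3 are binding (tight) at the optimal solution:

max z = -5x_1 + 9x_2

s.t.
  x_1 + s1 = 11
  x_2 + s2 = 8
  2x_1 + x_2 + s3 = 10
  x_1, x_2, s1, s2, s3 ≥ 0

At x_1 = 0, x_2 = 8, compute slack b - a·x for each constraint:
  C1: 11 − 0 = 11  (slack)
  C2: 8 − 8 = 0  (binding)
  C3: 10 − 8 = 2  (slack)

Optimal: x_1 = 0, x_2 = 8
Binding: C2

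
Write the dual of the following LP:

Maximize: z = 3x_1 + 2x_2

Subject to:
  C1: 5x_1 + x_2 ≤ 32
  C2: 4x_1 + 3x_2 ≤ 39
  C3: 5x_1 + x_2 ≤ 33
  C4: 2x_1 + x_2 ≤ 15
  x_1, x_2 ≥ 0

Primal max cᵀx s.t. Ax ≤ b, x ≥ 0  →  Dual min bᵀy s.t. Aᵀy ≥ c, y ≥ 0.

Minimize: z = 32y1 + 39y2 + 33y3 + 15y4

Subject to:
  5y1 + 4y2 + 5y3 + 2y4 ≥ 3
  y1 + 3y2 + y3 + y4 ≥ 2
  y1, y2, y3, y4 ≥ 0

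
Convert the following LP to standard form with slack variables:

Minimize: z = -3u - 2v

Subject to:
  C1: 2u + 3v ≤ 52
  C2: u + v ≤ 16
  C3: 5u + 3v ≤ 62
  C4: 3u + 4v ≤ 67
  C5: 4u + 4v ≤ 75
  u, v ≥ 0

min z = -3u - 2v

s.t.
  2u + 3v + s1 = 52
  u + v + s2 = 16
  5u + 3v + s3 = 62
  3u + 4v + s4 = 67
  4u + 4v + s5 = 75
  u, v, s1, s2, s3, s4, s5 ≥ 0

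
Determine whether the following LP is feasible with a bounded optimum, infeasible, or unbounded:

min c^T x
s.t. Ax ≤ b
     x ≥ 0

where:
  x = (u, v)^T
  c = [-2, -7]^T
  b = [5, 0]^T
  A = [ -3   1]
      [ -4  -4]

Unbounded (objective can decrease without bound)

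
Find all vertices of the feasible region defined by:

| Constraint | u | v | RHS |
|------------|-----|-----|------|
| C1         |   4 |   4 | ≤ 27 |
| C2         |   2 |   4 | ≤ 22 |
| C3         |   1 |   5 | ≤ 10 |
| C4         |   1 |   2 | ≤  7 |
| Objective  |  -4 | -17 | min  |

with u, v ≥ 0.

(0, 0), (6.75, 0), (6.5, 0.25), (5, 1), (0, 2)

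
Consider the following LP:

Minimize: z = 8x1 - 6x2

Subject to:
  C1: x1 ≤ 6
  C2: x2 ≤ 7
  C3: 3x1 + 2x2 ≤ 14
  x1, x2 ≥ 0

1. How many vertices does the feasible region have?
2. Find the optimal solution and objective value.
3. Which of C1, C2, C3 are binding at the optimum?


1. 3
2. x1 = 0, x2 = 7, z = -42
3. C2, C3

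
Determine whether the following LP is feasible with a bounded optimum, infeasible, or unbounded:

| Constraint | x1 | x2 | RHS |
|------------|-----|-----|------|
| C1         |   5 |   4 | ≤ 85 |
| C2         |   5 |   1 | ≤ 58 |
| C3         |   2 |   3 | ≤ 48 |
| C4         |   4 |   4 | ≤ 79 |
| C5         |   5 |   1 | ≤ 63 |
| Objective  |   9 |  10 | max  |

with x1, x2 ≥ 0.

Feasible with a bounded optimal solution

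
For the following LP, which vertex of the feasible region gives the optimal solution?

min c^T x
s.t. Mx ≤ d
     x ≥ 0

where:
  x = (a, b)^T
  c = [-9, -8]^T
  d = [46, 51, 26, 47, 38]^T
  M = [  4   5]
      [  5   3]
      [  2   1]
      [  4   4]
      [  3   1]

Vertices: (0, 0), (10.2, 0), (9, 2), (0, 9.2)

Evaluate the objective at each vertex of the feasible region:
  z(0, 0) = 0
  z(10.2, 0) = -91.8
  z(9, 2) = -97  ←
  z(0, 9.2) = -73.6
The minimum is at a = 9, b = 2.

(9, 2)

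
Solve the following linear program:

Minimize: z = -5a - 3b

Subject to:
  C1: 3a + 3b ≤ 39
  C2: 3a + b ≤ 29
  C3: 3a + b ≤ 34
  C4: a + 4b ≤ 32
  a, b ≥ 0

Evaluate the objective at each vertex of the feasible region:
  z(0, 0) = 0
  z(9.667, 0) = -48.33
  z(8, 5) = -55  ←
  z(6.667, 6.333) = -52.33
  z(0, 8) = -24
The minimum is at a = 8, b = 5.

a = 8, b = 5, z = -55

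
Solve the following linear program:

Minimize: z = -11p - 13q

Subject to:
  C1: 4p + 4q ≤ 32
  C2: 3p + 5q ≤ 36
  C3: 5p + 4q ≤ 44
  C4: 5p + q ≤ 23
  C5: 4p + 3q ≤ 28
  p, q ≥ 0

Evaluate the objective at each vertex of the feasible region:
  z(0, 0) = 0
  z(4.6, 0) = -50.6
  z(3.75, 4.25) = -96.5
  z(2, 6) = -100  ←
  z(0, 7.2) = -93.6
The minimum is at p = 2, q = 6.

p = 2, q = 6, z = -100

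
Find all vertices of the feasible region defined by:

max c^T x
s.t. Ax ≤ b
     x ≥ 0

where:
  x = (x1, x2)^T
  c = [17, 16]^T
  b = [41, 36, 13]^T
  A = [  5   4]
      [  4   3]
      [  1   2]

(0, 0), (8.2, 0), (5, 4), (0, 6.5)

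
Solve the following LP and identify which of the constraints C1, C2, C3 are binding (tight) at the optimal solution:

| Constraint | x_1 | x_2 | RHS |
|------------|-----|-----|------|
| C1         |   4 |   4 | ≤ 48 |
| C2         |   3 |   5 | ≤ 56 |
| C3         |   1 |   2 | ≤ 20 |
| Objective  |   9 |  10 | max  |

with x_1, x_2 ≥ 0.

At x_1 = 4, x_2 = 8, compute slack b - a·x for each constraint:
  C1: 48 − 48 = 0  (binding)
  C2: 56 − 52 = 4  (slack)
  C3: 20 − 20 = 0  (binding)

Optimal: x_1 = 4, x_2 = 8
Binding: C1, C3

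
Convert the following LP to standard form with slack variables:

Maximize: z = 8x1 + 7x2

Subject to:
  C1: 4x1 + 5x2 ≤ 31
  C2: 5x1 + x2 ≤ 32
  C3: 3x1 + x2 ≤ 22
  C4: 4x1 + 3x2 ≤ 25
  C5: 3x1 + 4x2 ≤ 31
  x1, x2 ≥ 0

max z = 8x1 + 7x2

s.t.
  4x1 + 5x2 + s1 = 31
  5x1 + x2 + s2 = 32
  3x1 + x2 + s3 = 22
  4x1 + 3x2 + s4 = 25
  3x1 + 4x2 + s5 = 31
  x1, x2, s1, s2, s3, s4, s5 ≥ 0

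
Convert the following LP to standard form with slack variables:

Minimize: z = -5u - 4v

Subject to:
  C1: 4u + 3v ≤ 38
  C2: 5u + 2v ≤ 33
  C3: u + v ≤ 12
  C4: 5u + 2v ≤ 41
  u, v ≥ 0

min z = -5u - 4v

s.t.
  4u + 3v + s1 = 38
  5u + 2v + s2 = 33
  u + v + s3 = 12
  5u + 2v + s4 = 41
  u, v, s1, s2, s3, s4 ≥ 0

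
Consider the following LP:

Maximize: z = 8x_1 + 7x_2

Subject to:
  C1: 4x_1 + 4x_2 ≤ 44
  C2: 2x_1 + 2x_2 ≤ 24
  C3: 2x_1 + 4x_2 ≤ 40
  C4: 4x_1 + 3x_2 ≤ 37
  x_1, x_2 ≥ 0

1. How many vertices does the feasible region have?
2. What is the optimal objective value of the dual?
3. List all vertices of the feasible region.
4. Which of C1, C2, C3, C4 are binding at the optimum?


1. 5
2. 81
3. (0, 0), (9.25, 0), (4, 7), (2, 9), (0, 10)
4. C1, C4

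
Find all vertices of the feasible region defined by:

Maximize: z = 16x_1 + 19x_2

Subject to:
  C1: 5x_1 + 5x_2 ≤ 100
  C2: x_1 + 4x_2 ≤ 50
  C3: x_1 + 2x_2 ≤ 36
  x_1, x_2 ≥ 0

(0, 0), (20, 0), (10, 10), (0, 12.5)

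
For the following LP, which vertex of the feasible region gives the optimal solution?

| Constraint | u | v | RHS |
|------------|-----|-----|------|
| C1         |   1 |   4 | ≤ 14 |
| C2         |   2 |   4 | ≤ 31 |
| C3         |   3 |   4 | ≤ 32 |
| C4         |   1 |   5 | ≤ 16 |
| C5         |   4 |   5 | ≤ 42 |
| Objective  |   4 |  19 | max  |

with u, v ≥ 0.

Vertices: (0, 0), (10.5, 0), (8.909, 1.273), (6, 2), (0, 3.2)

Evaluate the objective at each vertex of the feasible region:
  z(0, 0) = 0
  z(10.5, 0) = 42
  z(8.909, 1.273) = 59.82
  z(6, 2) = 62  ←
  z(0, 3.2) = 60.8
The maximum is at u = 6, v = 2.

(6, 2)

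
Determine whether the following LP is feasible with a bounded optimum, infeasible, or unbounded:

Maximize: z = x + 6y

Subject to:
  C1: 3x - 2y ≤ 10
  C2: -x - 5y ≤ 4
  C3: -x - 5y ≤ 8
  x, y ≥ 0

Unbounded (objective can increase without bound)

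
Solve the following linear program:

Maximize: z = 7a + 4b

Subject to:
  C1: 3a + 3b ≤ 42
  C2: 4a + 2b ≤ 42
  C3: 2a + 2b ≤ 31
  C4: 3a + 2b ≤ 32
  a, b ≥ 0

Evaluate the objective at each vertex of the feasible region:
  z(0, 0) = 0
  z(10.5, 0) = 73.5
  z(10, 1) = 74  ←
  z(4, 10) = 68
  z(0, 14) = 56
The maximum is at a = 10, b = 1.

a = 10, b = 1, z = 74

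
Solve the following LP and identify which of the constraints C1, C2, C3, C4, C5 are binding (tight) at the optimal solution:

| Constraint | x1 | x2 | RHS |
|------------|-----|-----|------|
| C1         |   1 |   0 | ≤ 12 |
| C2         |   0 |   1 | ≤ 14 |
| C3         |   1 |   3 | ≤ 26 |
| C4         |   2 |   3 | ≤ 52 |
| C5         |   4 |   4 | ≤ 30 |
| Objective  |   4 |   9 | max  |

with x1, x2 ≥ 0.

At x1 = 0, x2 = 7.5, compute slack b - a·x for each constraint:
  C1: 12 − 0 = 12  (slack)
  C2: 14 − 7.5 = 6.5  (slack)
  C3: 26 − 22.5 = 3.5  (slack)
  C4: 52 − 22.5 = 29.5  (slack)
  C5: 30 − 30 = 0  (binding)

Optimal: x1 = 0, x2 = 7.5
Binding: C5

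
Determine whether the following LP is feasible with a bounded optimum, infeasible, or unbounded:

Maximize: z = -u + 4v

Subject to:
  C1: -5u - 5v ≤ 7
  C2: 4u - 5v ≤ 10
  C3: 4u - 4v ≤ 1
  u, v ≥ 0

Unbounded (objective can increase without bound)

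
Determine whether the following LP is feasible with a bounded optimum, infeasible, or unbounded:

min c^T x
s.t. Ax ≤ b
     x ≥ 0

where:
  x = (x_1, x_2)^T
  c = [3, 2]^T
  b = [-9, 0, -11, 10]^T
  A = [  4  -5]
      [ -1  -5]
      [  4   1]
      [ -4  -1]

Infeasible (no feasible solution exists)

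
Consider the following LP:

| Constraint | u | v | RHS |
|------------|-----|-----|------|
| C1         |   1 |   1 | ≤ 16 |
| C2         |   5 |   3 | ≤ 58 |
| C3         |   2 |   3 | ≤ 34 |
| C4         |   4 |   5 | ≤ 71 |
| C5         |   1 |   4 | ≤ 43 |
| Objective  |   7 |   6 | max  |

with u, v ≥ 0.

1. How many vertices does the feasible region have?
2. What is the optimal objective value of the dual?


1. 5
2. 92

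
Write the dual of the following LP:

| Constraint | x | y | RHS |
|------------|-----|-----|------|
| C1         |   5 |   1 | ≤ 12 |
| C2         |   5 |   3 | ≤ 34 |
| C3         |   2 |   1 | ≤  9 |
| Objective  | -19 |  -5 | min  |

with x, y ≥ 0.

Primal min cᵀx s.t. Ax ≤ b, x ≥ 0  →  Dual max −bᵀy s.t. Aᵀy ≥ −c, y ≥ 0.

Maximize: z = -12y1 - 34y2 - 9y3

Subject to:
  5y1 + 5y2 + 2y3 ≥ 19
  y1 + 3y2 + y3 ≥ 5
  y1, y2, y3 ≥ 0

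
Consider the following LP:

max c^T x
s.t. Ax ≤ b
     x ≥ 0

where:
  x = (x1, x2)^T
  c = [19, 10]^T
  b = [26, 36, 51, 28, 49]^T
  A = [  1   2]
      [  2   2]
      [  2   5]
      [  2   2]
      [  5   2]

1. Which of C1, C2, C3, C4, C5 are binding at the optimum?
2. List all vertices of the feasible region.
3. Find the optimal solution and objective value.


1. C4, C5
2. (0, 0), (9.8, 0), (7, 7), (6.333, 7.667), (0, 10.2)
3. x1 = 7, x2 = 7, z = 203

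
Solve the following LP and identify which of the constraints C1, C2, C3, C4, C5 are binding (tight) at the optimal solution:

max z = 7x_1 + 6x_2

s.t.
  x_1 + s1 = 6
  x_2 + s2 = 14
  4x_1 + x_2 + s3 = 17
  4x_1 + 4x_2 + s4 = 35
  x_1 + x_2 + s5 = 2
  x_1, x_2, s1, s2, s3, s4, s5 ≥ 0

At x_1 = 2, x_2 = 0, compute slack b - a·x for each constraint:
  C1: 6 − 2 = 4  (slack)
  C2: 14 − 0 = 14  (slack)
  C3: 17 − 8 = 9  (slack)
  C4: 35 − 8 = 27  (slack)
  C5: 2 − 2 = 0  (binding)

Optimal: x_1 = 2, x_2 = 0
Binding: C5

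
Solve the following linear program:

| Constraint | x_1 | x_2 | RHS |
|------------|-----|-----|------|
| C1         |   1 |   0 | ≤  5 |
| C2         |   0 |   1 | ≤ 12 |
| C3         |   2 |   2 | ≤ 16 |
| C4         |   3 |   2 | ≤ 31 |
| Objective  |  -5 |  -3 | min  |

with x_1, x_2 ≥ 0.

Evaluate the objective at each vertex of the feasible region:
  z(0, 0) = 0
  z(5, 0) = -25
  z(5, 3) = -34  ←
  z(0, 8) = -24
The minimum is at x_1 = 5, x_2 = 3.

x_1 = 5, x_2 = 3, z = -34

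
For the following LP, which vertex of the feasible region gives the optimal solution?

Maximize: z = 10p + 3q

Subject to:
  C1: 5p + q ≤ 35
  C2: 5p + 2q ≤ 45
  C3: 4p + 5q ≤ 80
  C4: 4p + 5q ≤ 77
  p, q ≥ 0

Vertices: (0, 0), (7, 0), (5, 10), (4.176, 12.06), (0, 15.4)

Evaluate the objective at each vertex of the feasible region:
  z(0, 0) = 0
  z(7, 0) = 70
  z(5, 10) = 80  ←
  z(4.176, 12.06) = 77.94
  z(0, 15.4) = 46.2
The maximum is at p = 5, q = 10.

(5, 10)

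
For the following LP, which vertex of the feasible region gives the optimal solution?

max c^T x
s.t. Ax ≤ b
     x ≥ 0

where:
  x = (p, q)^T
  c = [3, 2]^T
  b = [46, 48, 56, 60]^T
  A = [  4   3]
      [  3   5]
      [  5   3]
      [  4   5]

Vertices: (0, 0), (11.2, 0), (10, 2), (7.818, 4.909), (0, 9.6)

Evaluate the objective at each vertex of the feasible region:
  z(0, 0) = 0
  z(11.2, 0) = 33.6
  z(10, 2) = 34  ←
  z(7.818, 4.909) = 33.27
  z(0, 9.6) = 19.2
The maximum is at p = 10, q = 2.

(10, 2)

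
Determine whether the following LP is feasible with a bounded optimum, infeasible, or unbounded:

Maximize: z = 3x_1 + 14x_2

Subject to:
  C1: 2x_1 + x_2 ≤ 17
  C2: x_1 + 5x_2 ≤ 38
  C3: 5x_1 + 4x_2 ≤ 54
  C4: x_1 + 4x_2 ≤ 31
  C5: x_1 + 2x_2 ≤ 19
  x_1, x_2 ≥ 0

Feasible with a bounded optimal solution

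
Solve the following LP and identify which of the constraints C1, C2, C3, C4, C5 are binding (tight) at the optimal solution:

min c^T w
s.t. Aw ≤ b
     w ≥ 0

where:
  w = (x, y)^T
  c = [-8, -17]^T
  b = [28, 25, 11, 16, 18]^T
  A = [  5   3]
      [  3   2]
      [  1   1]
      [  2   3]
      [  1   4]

At x = 2, y = 4, compute slack b - a·x for each constraint:
  C1: 28 − 22 = 6  (slack)
  C2: 25 − 14 = 11  (slack)
  C3: 11 − 6 = 5  (slack)
  C4: 16 − 16 = 0  (binding)
  C5: 18 − 18 = 0  (binding)

Optimal: x = 2, y = 4
Binding: C4, C5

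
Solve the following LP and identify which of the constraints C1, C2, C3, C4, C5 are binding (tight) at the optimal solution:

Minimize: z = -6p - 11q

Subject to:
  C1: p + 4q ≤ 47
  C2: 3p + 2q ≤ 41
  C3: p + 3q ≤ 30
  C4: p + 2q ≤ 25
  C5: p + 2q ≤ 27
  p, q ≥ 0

At p = 9, q = 7, compute slack b - a·x for each constraint:
  C1: 47 − 37 = 10  (slack)
  C2: 41 − 41 = 0  (binding)
  C3: 30 − 30 = 0  (binding)
  C4: 25 − 23 = 2  (slack)
  C5: 27 − 23 = 4  (slack)

Optimal: p = 9, q = 7
Binding: C2, C3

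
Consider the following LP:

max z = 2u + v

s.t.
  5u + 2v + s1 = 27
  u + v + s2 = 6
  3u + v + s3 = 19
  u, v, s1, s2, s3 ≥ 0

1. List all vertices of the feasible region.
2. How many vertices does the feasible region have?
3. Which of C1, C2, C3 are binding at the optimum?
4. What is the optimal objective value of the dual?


1. (0, 0), (5.4, 0), (5, 1), (0, 6)
2. 4
3. C1, C2
4. 11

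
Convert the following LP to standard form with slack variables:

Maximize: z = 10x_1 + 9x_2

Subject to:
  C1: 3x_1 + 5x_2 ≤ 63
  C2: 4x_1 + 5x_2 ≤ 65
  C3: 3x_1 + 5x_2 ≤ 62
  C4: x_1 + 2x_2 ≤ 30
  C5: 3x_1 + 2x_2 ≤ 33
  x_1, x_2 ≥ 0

max z = 10x_1 + 9x_2

s.t.
  3x_1 + 5x_2 + s1 = 63
  4x_1 + 5x_2 + s2 = 65
  3x_1 + 5x_2 + s3 = 62
  x_1 + 2x_2 + s4 = 30
  3x_1 + 2x_2 + s5 = 33
  x_1, x_2, s1, s2, s3, s4, s5 ≥ 0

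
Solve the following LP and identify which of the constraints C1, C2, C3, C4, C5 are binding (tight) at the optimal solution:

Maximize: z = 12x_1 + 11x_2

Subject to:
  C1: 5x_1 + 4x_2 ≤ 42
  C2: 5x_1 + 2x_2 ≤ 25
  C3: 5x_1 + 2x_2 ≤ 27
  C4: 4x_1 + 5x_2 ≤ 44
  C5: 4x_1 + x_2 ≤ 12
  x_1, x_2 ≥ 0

At x_1 = 1, x_2 = 8, compute slack b - a·x for each constraint:
  C1: 42 − 37 = 5  (slack)
  C2: 25 − 21 = 4  (slack)
  C3: 27 − 21 = 6  (slack)
  C4: 44 − 44 = 0  (binding)
  C5: 12 − 12 = 0  (binding)

Optimal: x_1 = 1, x_2 = 8
Binding: C4, C5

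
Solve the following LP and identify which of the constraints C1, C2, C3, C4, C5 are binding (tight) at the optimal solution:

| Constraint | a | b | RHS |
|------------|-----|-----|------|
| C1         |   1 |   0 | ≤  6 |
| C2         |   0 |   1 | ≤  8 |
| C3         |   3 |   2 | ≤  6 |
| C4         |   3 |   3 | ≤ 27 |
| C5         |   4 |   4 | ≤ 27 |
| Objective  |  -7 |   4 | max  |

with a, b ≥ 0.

At a = 0, b = 3, compute slack b - a·x for each constraint:
  C1: 6 − 0 = 6  (slack)
  C2: 8 − 3 = 5  (slack)
  C3: 6 − 6 = 0  (binding)
  C4: 27 − 9 = 18  (slack)
  C5: 27 − 12 = 15  (slack)

Optimal: a = 0, b = 3
Binding: C3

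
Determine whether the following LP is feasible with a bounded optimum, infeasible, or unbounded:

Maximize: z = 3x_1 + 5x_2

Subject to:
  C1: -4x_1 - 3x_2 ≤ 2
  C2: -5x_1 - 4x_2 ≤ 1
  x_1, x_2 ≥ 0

Unbounded (objective can increase without bound)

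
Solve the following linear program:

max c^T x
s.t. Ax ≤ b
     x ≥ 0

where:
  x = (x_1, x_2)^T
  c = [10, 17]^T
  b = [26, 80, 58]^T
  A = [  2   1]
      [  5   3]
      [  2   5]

Evaluate the objective at each vertex of the feasible region:
  z(0, 0) = 0
  z(13, 0) = 130
  z(9, 8) = 226  ←
  z(0, 11.6) = 197.2
The maximum is at x_1 = 9, x_2 = 8.

x_1 = 9, x_2 = 8, z = 226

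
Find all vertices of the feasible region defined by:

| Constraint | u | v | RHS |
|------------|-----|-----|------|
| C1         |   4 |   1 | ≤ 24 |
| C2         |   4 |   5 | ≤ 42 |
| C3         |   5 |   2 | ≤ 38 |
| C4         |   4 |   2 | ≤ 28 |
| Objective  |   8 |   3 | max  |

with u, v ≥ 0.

(0, 0), (6, 0), (5, 4), (4.667, 4.667), (0, 8.4)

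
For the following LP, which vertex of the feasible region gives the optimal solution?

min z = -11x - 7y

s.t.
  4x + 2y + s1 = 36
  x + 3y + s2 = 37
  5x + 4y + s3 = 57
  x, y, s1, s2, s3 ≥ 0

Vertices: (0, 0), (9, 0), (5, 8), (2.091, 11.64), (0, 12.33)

Evaluate the objective at each vertex of the feasible region:
  z(0, 0) = 0
  z(9, 0) = -99
  z(5, 8) = -111  ←
  z(2.091, 11.64) = -104.5
  z(0, 12.33) = -86.33
The minimum is at x = 5, y = 8.

(5, 8)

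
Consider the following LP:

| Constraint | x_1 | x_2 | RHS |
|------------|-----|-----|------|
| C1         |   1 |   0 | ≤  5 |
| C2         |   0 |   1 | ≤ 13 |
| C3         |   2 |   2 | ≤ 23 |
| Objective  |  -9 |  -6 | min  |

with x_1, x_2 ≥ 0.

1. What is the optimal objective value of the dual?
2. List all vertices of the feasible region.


1. -84
2. (0, 0), (5, 0), (5, 6.5), (0, 11.5)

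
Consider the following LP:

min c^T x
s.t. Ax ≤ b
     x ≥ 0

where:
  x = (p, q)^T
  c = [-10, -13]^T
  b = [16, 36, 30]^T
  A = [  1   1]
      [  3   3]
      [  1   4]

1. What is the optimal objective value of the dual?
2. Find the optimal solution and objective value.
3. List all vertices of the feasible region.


1. -138
2. p = 6, q = 6, z = -138
3. (0, 0), (12, 0), (6, 6), (0, 7.5)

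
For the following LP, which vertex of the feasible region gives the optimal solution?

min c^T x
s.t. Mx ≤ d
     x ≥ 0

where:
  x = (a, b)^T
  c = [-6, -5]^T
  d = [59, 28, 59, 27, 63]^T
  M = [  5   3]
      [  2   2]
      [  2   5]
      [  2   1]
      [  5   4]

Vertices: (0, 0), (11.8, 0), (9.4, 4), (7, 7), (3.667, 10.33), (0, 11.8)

Evaluate the objective at each vertex of the feasible region:
  z(0, 0) = 0
  z(11.8, 0) = -70.8
  z(9.4, 4) = -76.4
  z(7, 7) = -77  ←
  z(3.667, 10.33) = -73.67
  z(0, 11.8) = -59
The minimum is at a = 7, b = 7.

(7, 7)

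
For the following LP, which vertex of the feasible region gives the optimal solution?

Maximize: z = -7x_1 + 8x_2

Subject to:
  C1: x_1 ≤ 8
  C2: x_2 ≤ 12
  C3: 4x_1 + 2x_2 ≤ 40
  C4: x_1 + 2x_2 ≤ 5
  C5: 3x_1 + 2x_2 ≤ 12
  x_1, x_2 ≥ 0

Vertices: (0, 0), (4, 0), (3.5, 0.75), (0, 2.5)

Evaluate the objective at each vertex of the feasible region:
  z(0, 0) = 0
  z(4, 0) = -28
  z(3.5, 0.75) = -18.5
  z(0, 2.5) = 20  ←
The maximum is at x_1 = 0, x_2 = 2.5.

(0, 2.5)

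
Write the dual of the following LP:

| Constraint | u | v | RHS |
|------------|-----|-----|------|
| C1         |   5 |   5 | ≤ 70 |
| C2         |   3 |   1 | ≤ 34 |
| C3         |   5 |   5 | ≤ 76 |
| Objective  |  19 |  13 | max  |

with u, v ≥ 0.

Primal max cᵀx s.t. Ax ≤ b, x ≥ 0  →  Dual min bᵀy s.t. Aᵀy ≥ c, y ≥ 0.

Minimize: z = 70y1 + 34y2 + 76y3

Subject to:
  5y1 + 3y2 + 5y3 ≥ 19
  5y1 + y2 + 5y3 ≥ 13
  y1, y2, y3 ≥ 0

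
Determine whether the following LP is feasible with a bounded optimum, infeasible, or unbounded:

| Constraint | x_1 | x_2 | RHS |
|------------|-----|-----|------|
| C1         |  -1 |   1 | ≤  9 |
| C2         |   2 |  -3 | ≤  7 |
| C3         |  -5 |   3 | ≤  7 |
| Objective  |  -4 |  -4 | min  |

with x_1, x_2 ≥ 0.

Unbounded (objective can decrease without bound)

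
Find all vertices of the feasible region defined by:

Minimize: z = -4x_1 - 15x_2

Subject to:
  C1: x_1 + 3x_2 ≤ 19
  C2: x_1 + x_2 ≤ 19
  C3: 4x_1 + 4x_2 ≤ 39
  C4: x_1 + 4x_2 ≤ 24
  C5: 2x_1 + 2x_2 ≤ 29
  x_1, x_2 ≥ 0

(0, 0), (9.75, 0), (5.125, 4.625), (4, 5), (0, 6)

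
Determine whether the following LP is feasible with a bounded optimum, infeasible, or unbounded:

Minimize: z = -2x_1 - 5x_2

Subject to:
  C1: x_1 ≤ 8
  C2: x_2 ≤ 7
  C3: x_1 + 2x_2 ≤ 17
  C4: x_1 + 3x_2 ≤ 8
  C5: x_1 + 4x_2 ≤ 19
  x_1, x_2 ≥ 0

Feasible with a bounded optimal solution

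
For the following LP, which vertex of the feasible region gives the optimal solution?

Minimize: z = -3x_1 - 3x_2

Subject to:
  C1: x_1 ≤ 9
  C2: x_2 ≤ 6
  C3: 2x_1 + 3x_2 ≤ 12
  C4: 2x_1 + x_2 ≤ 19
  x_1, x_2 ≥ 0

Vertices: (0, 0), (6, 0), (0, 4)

Evaluate the objective at each vertex of the feasible region:
  z(0, 0) = 0
  z(6, 0) = -18  ←
  z(0, 4) = -12
The minimum is at x_1 = 6, x_2 = 0.

(6, 0)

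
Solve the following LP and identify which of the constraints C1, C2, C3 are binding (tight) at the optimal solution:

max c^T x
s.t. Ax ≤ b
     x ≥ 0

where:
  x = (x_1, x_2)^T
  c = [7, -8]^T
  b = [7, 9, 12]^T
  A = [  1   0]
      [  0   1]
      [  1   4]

At x_1 = 7, x_2 = 0, compute slack b - a·x for each constraint:
  C1: 7 − 7 = 0  (binding)
  C2: 9 − 0 = 9  (slack)
  C3: 12 − 7 = 5  (slack)

Optimal: x_1 = 7, x_2 = 0
Binding: C1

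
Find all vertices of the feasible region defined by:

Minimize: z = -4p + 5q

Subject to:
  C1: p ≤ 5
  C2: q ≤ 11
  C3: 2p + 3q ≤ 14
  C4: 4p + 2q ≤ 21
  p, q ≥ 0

(0, 0), (5, 0), (5, 0.5), (4.375, 1.75), (0, 4.667)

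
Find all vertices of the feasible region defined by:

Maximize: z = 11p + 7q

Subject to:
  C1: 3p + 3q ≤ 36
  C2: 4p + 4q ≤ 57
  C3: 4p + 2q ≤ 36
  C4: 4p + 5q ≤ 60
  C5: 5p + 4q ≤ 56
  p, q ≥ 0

(0, 0), (9, 0), (6, 6), (0, 12)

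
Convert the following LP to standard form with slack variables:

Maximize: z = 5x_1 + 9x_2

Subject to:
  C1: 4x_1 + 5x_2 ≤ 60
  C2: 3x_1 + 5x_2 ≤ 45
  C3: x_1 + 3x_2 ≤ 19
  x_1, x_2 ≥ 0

max z = 5x_1 + 9x_2

s.t.
  4x_1 + 5x_2 + s1 = 60
  3x_1 + 5x_2 + s2 = 45
  x_1 + 3x_2 + s3 = 19
  x_1, x_2, s1, s2, s3 ≥ 0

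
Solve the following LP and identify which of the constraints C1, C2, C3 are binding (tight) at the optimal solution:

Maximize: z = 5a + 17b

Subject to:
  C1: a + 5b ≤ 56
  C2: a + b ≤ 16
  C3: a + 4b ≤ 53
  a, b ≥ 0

At a = 6, b = 10, compute slack b - a·x for each constraint:
  C1: 56 − 56 = 0  (binding)
  C2: 16 − 16 = 0  (binding)
  C3: 53 − 46 = 7  (slack)

Optimal: a = 6, b = 10
Binding: C1, C2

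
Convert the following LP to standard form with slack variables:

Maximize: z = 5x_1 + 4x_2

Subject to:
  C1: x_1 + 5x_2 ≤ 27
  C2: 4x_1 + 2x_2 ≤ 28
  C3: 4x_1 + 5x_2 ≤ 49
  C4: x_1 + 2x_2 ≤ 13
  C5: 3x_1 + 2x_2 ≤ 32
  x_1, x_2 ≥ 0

max z = 5x_1 + 4x_2

s.t.
  x_1 + 5x_2 + s1 = 27
  4x_1 + 2x_2 + s2 = 28
  4x_1 + 5x_2 + s3 = 49
  x_1 + 2x_2 + s4 = 13
  3x_1 + 2x_2 + s5 = 32
  x_1, x_2, s1, s2, s3, s4, s5 ≥ 0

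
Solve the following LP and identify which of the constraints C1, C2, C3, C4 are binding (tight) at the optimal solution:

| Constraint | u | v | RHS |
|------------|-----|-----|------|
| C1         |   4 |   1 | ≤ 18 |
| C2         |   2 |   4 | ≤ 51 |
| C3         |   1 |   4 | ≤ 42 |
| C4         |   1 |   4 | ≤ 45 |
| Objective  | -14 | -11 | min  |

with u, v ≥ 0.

At u = 2, v = 10, compute slack b - a·x for each constraint:
  C1: 18 − 18 = 0  (binding)
  C2: 51 − 44 = 7  (slack)
  C3: 42 − 42 = 0  (binding)
  C4: 45 − 42 = 3  (slack)

Optimal: u = 2, v = 10
Binding: C1, C3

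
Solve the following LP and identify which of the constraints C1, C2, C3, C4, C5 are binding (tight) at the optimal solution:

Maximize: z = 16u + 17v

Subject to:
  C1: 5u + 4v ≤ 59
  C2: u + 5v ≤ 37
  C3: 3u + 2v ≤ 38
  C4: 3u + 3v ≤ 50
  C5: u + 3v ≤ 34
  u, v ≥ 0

At u = 7, v = 6, compute slack b - a·x for each constraint:
  C1: 59 − 59 = 0  (binding)
  C2: 37 − 37 = 0  (binding)
  C3: 38 − 33 = 5  (slack)
  C4: 50 − 39 = 11  (slack)
  C5: 34 − 25 = 9  (slack)

Optimal: u = 7, v = 6
Binding: C1, C2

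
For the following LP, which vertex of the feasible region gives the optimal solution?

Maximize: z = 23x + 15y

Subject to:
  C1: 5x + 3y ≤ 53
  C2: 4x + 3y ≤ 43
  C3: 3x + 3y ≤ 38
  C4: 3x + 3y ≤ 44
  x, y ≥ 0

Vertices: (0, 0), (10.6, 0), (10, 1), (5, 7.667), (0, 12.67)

Evaluate the objective at each vertex of the feasible region:
  z(0, 0) = 0
  z(10.6, 0) = 243.8
  z(10, 1) = 245  ←
  z(5, 7.667) = 230
  z(0, 12.67) = 190
The maximum is at x = 10, y = 1.

(10, 1)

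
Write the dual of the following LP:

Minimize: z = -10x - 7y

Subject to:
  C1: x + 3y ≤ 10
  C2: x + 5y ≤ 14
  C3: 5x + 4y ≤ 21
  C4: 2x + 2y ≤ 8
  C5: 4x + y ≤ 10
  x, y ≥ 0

Primal min cᵀx s.t. Ax ≤ b, x ≥ 0  →  Dual max −bᵀy s.t. Aᵀy ≥ −c, y ≥ 0.

Maximize: z = -10y1 - 14y2 - 21y3 - 8y4 - 10y5

Subject to:
  y1 + y2 + 5y3 + 2y4 + 4y5 ≥ 10
  3y1 + 5y2 + 4y3 + 2y4 + y5 ≥ 7
  y1, y2, y3, y4, y5 ≥ 0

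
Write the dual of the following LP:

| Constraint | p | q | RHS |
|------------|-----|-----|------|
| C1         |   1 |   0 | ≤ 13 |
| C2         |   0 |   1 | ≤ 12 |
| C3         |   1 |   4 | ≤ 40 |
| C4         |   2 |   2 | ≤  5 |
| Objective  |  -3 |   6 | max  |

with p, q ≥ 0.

Primal max cᵀx s.t. Ax ≤ b, x ≥ 0  →  Dual min bᵀy s.t. Aᵀy ≥ c, y ≥ 0.

Minimize: z = 13y1 + 12y2 + 40y3 + 5y4

Subject to:
  y1 + y3 + 2y4 ≥ -3
  y2 + 4y3 + 2y4 ≥ 6
  y1, y2, y3, y4 ≥ 0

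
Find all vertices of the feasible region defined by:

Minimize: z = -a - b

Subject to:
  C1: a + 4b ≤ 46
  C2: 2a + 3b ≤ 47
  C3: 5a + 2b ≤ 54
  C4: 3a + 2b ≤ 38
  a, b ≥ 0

(0, 0), (10.8, 0), (8, 7), (6, 10), (0, 11.5)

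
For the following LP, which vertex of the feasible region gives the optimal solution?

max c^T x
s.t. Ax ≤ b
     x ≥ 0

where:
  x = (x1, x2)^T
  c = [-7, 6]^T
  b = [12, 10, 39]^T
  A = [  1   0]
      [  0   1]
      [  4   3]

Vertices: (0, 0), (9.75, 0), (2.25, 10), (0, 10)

Evaluate the objective at each vertex of the feasible region:
  z(0, 0) = 0
  z(9.75, 0) = -68.25
  z(2.25, 10) = 44.25
  z(0, 10) = 60  ←
The maximum is at x1 = 0, x2 = 10.

(0, 10)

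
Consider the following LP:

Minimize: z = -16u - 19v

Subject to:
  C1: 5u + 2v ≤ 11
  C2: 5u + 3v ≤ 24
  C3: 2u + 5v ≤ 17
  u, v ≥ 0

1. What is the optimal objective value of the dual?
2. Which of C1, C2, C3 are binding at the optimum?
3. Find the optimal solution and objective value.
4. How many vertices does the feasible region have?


1. -73
2. C1, C3
3. u = 1, v = 3, z = -73
4. 4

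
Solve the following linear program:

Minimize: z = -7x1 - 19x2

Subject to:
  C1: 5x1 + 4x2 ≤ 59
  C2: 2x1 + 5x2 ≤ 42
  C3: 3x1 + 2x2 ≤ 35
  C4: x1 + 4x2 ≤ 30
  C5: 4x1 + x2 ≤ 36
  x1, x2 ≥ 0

Evaluate the objective at each vertex of the feasible region:
  z(0, 0) = 0
  z(9, 0) = -63
  z(7.727, 5.091) = -150.8
  z(7.471, 5.412) = -155.1
  z(6, 6) = -156  ←
  z(0, 7.5) = -142.5
The minimum is at x1 = 6, x2 = 6.

x1 = 6, x2 = 6, z = -156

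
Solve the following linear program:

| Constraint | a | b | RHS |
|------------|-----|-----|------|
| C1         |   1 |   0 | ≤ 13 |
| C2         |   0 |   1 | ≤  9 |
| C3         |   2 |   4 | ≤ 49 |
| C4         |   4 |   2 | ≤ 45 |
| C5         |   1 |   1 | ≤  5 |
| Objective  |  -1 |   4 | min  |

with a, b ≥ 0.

Evaluate the objective at each vertex of the feasible region:
  z(0, 0) = 0
  z(5, 0) = -5  ←
  z(0, 5) = 20
The minimum is at a = 5, b = 0.

a = 5, b = 0, z = -5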